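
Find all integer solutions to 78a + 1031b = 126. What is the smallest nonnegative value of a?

gcd(1031, 78) = 1.
1 divides 126, so solutions exist.
By Bézout, 78·(-304) + 1031·(23) = 1.
Scale by 126/1 = 126: (a₀, b₀) = (-38304, 2898).
General solution: a = -38304 + 1031t, b = 2898 - 78t for integer t.
a ≥ 0: smallest is -38304 mod 1031 = 874 (at t = 38), with b = -66.

874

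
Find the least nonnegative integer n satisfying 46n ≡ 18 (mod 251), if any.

175

gcd(251, 46):
  251 = 5·46 + 21
  46 = 2·21 + 4
  21 = 5·4 + 1
  4 = 4·1
so gcd(251, 46) = 1.
1 divides 18, so solutions exist.
Back-substitute for Bézout coefficients:
  1 = 21 - 5·4
  ... = 46·(-60) + 251·(11)
So 46·(-60) ≡ 1 (mod 251); multiply by 18: n ≡ -1080 (mod 251).
Smallest nonnegative: n = -1080 mod 251 = 175.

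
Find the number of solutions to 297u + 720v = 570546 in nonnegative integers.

24

gcd(720, 297) = 9  (720 = 2*297 + 126, 297 = 2*126 + 45, 126 = 2*45 + 36, 45 = 1*36 + 9, 36 = 4*9).
Back-substituting, 297*(17) + 720*(-7) = 9.
Scale by 63394: one solution is (1077698, -443758). Reduce u mod 80: (18, 785).
General: u = 18 + 80t, v = 785 - 33t.
u ≥ 0 ⇒ t ≥ 0; v ≥ 0 ⇒ t ≤ 23. So t ∈ [0, 23]: 24 solutions.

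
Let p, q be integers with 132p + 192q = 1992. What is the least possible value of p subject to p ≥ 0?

gcd(192, 132) = 12  (192 = 1×132 + 60, 132 = 2×60 + 12, 60 = 5×12).
12 divides 1992, so solutions exist.
Back-substituting, 132×(3) + 192×(-2) = 12.
Scale by 1992/12 = 166: (p₀, q₀) = (498, -332).
General solution: p = 498 + 16t, q = -332 - 11t for integer t.
p ≥ 0: smallest is 498 mod 16 = 2 (at t = -31), with q = 9.

2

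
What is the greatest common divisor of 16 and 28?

4

gcd(28, 16) = 4  (28 = 1·16 + 12, 16 = 1·12 + 4, 12 = 3·4).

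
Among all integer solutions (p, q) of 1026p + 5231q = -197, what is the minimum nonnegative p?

4930

gcd(5231, 1026):
  5231 = 5*1026 + 101
  1026 = 10*101 + 16
  101 = 6*16 + 5
  16 = 3*5 + 1
  5 = 5*1
so gcd(5231, 1026) = 1.
1 divides -197, so solutions exist.
Back-substitute for Bézout coefficients:
  1 = 16 - 3*5
  ... = 1026*(984) + 5231*(-193)
Scale by -197/1 = -197: (p₀, q₀) = (-193848, 38021).
General solution: p = -193848 + 5231t, q = 38021 - 1026t for integer t.
p ≥ 0: smallest is -193848 mod 5231 = 4930 (at t = 38), with q = -967.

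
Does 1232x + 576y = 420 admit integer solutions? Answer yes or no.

gcd(1232, 576) = 16.
16 does not divide 420 (remainder 4), so no integer solutions.

no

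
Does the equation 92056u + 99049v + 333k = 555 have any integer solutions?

gcd(99049, 92056):
  99049 = 1×92056 + 6993
  92056 = 13×6993 + 1147
  6993 = 6×1147 + 111
  1147 = 10×111 + 37
  111 = 3×37
so gcd(99049, 92056) = 37.
gcd(37, 333) = 37.
37 divides 555, so integer solutions exist.

yes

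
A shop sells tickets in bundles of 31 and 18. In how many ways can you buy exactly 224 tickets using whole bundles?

1

Need nonnegative integers with 31j + 18k = 224.
gcd(31, 18) = 1, and 31·(7) + 18·(-12) = 1.
So (j₀, k₀) = (1568, -2688); general j = 1568 + 18t, k = -2688 - 31t.
j ≥ 0 ⇒ t ≥ -87; k ≥ 0 ⇒ t ≤ -87. That's 1 value of t.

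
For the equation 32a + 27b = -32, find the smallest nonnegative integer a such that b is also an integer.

gcd(32, 27):
  32 = 1×27 + 5
  27 = 5×5 + 2
  5 = 2×2 + 1
  2 = 2×1
so gcd(32, 27) = 1.
1 divides -32, so solutions exist.
Back-substitute for Bézout coefficients:
  1 = 5 - 2×2
  ... = 32×(11) + 27×(-13)
Scale by -32/1 = -32: (a₀, b₀) = (-352, 416).
General solution: a = -352 + 27t, b = 416 - 32t for integer t.
a ≥ 0: smallest is -352 mod 27 = 26 (at t = 14), with b = -32.

26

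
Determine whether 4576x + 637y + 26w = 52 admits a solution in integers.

yes

gcd(4576, 637) = 13.
gcd(13, 26) = 13.
13 divides 52, so integer solutions exist.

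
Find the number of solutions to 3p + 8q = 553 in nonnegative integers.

23

gcd(8, 3) = 1.
By Bézout, 3·(3) + 8·(-1) = 1.
One solution: (3, 68).
General: p = 3 + 8t, q = 68 - 3t.
p ≥ 0 ⇒ t ≥ 0; q ≥ 0 ⇒ t ≤ 22. So t ∈ [0, 22]: 23 solutions.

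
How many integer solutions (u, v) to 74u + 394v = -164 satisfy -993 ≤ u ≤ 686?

gcd(394, 74) = 2.
By Bézout, 74*(16) + 394*(-3) = 2.
Particular solution: (67, -13).
General solution: u = 67 + 197t, v = -13 - 37t for integer t.
-993 ≤ 67 + 197t ≤ 686 gives t ∈ [-5, 3], which is 9 values.

9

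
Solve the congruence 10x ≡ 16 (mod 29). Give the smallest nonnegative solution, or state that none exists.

19

gcd(29, 10):
  29 = 2×10 + 9
  10 = 1×9 + 1
  9 = 9×1
so gcd(29, 10) = 1.
1 divides 16, so solutions exist.
Back-substitute for Bézout coefficients:
  1 = 10 - 1×9
  ... = 10×(3) + 29×(-1)
So 10×(3) ≡ 1 (mod 29); multiply by 16: x ≡ 48 (mod 29).
Smallest nonnegative: x = 48 mod 29 = 19.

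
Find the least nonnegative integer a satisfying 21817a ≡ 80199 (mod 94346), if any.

1141

gcd(94346, 21817) = 1  (94346 = 4*21817 + 7078, 21817 = 3*7078 + 583, 7078 = 12*583 + 82, 583 = 7*82 + 9, 82 = 9*9 + 1, 9 = 9*1).
1 divides 80199, so solutions exist.
Back-substituting, 21817*(-10357) + 94346*(2395) = 1.
So 21817*(-10357) ≡ 1 (mod 94346); multiply by 80199: a ≡ -830621043 (mod 94346).
Smallest nonnegative: a = -830621043 mod 94346 = 1141.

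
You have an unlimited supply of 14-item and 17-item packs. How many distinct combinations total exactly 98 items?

Need nonnegative integers with 14j + 17k = 98.
gcd(14, 17) = 1, and 14·(-6) + 17·(5) = 1.
So (j₀, k₀) = (-588, 490); general j = -588 + 17t, k = 490 - 14t.
j ≥ 0 ⇒ t ≥ 35; k ≥ 0 ⇒ t ≤ 35. That's 1 value of t.

1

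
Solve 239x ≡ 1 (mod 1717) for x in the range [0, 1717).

gcd(1717, 239) = 1.
By Bézout, 239·(273) + 1717·(-38) = 1.
So 239·273 ≡ 1 (mod 1717), and 273 mod 1717 = 273.

273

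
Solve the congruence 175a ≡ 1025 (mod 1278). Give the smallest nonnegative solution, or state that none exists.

gcd(1278, 175):
  1278 = 7·175 + 53
  175 = 3·53 + 16
  53 = 3·16 + 5
  16 = 3·5 + 1
  5 = 5·1
so gcd(1278, 175) = 1.
1 divides 1025, so solutions exist.
Back-substitute for Bézout coefficients:
  1 = 16 - 3·5
  ... = 175·(241) + 1278·(-33)
So 175·(241) ≡ 1 (mod 1278); multiply by 1025: a ≡ 247025 (mod 1278).
Smallest nonnegative: a = 247025 mod 1278 = 371.

371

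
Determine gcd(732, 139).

1

gcd(732, 139) = 1  (732 = 5*139 + 37, 139 = 3*37 + 28, 37 = 1*28 + 9, 28 = 3*9 + 1, 9 = 9*1).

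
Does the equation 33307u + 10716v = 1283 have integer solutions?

no

gcd(33307, 10716) = 19.
19 does not divide 1283 (remainder 10), so no integer solutions.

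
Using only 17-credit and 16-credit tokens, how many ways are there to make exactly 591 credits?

Need nonnegative integers with 17j + 16k = 591.
gcd(17, 16) = 1, and 17·(1) + 16·(-1) = 1.
So (j₀, k₀) = (591, -591); general j = 591 + 16t, k = -591 - 17t.
j ≥ 0 ⇒ t ≥ -36; k ≥ 0 ⇒ t ≤ -35. That's 2 values of t.

2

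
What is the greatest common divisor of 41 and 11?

gcd(41, 11):
  41 = 3*11 + 8
  11 = 1*8 + 3
  8 = 2*3 + 2
  3 = 1*2 + 1
  2 = 2*1
so gcd(41, 11) = 1.

1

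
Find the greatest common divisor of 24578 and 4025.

gcd(24578, 4025) = 1  (24578 = 6·4025 + 428, 4025 = 9·428 + 173, 428 = 2·173 + 82, 173 = 2·82 + 9, 82 = 9·9 + 1, 9 = 9·1).

1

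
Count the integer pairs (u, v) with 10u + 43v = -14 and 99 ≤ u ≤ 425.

gcd(43, 10):
  43 = 4·10 + 3
  10 = 3·3 + 1
  3 = 3·1
so gcd(43, 10) = 1.
Back-substitute for Bézout coefficients:
  1 = 10 - 3·3
  ... = 10·(13) + 43·(-3)
Scale by -14: particular solution (-182, 42); reduce u mod 43: (33, -8).
General solution: u = 33 + 43t, v = -8 - 10t for integer t.
99 ≤ 33 + 43t ≤ 425 gives t ∈ [2, 9], which is 8 values.

8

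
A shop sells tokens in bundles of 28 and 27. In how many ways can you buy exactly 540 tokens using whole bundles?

Need nonnegative integers with 28j + 27k = 540.
gcd(28, 27) = 1, and 28·(1) + 27·(-1) = 1.
So (j₀, k₀) = (540, -540); general j = 540 + 27t, k = -540 - 28t.
j ≥ 0 ⇒ t ≥ -20; k ≥ 0 ⇒ t ≤ -20. That's 1 value of t.

1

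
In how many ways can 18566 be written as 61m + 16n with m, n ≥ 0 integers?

gcd(61, 16):
  61 = 3*16 + 13
  16 = 1*13 + 3
  13 = 4*3 + 1
  3 = 3*1
so gcd(61, 16) = 1.
Back-substitute for Bézout coefficients:
  1 = 13 - 4*3
  ... = 61*(5) + 16*(-19)
Scale by 18566: one solution is (92830, -352754). Reduce m mod 16: (14, 1107).
General: m = 14 + 16t, n = 1107 - 61t.
m ≥ 0 ⇒ t ≥ 0; n ≥ 0 ⇒ t ≤ 18. So t ∈ [0, 18]: 19 solutions.

19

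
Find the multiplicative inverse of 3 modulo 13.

9

gcd(13, 3) = 1  (13 = 4·3 + 1, 3 = 3·1).
Back-substituting, 3·(-4) + 13·(1) = 1.
So 3·-4 ≡ 1 (mod 13), and -4 mod 13 = 9.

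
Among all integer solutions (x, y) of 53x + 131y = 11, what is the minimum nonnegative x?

gcd(131, 53) = 1.
1 divides 11, so solutions exist.
By Bézout, 53·(-42) + 131·(17) = 1.
Scale by 11/1 = 11: (x₀, y₀) = (-462, 187).
General solution: x = -462 + 131t, y = 187 - 53t for integer t.
x ≥ 0: smallest is -462 mod 131 = 62 (at t = 4), with y = -25.

62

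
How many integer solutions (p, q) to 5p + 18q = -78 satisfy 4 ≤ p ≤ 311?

17

gcd(18, 5):
  18 = 3×5 + 3
  5 = 1×3 + 2
  3 = 1×2 + 1
  2 = 2×1
so gcd(18, 5) = 1.
Back-substitute for Bézout coefficients:
  1 = 3 - 1×2
  ... = 5×(-7) + 18×(2)
Scale by -78: particular solution (546, -156); reduce p mod 18: (6, -6).
General solution: p = 6 + 18t, q = -6 - 5t for integer t.
4 ≤ 6 + 18t ≤ 311 gives t ∈ [0, 16], which is 17 values.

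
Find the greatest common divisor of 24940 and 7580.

20

gcd(24940, 7580) = 20  (24940 = 3*7580 + 2200, 7580 = 3*2200 + 980, 2200 = 2*980 + 240, 980 = 4*240 + 20, 240 = 12*20).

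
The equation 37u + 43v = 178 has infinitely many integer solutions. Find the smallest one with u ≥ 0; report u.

42

gcd(43, 37) = 1  (43 = 1·37 + 6, 37 = 6·6 + 1, 6 = 6·1).
1 divides 178, so solutions exist.
Back-substituting, 37·(7) + 43·(-6) = 1.
Scale by 178/1 = 178: (u₀, v₀) = (1246, -1068).
General solution: u = 1246 + 43t, v = -1068 - 37t for integer t.
u ≥ 0: smallest is 1246 mod 43 = 42 (at t = -28), with v = -32.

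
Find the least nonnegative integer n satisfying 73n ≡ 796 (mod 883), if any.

gcd(883, 73) = 1  (883 = 12*73 + 7, 73 = 10*7 + 3, 7 = 2*3 + 1, 3 = 3*1).
1 divides 796, so solutions exist.
Back-substituting, 73*(-254) + 883*(21) = 1.
So 73*(-254) ≡ 1 (mod 883); multiply by 796: n ≡ -202184 (mod 883).
Smallest nonnegative: n = -202184 mod 883 = 23.

23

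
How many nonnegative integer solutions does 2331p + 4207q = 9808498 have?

gcd(4207, 2331):
  4207 = 1*2331 + 1876
  2331 = 1*1876 + 455
  1876 = 4*455 + 56
  455 = 8*56 + 7
  56 = 8*7
so gcd(4207, 2331) = 7.
Back-substitute for Bézout coefficients:
  7 = 455 - 8*56
  ... = 2331*(74) + 4207*(-41)
Scale by 1401214: one solution is (103689836, -57449774). Reduce p mod 601: (508, 2050).
General: p = 508 + 601t, q = 2050 - 333t.
p ≥ 0 ⇒ t ≥ 0; q ≥ 0 ⇒ t ≤ 6. So t ∈ [0, 6]: 7 solutions.

7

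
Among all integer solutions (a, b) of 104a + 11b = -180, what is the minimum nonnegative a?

gcd(104, 11) = 1.
1 divides -180, so solutions exist.
By Bézout, 104*(-2) + 11*(19) = 1.
Scale by -180/1 = -180: (a₀, b₀) = (360, -3420).
General solution: a = 360 + 11t, b = -3420 - 104t for integer t.
a ≥ 0: smallest is 360 mod 11 = 8 (at t = -32), with b = -92.

8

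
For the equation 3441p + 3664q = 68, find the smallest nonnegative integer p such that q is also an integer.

gcd(3664, 3441):
  3664 = 1*3441 + 223
  3441 = 15*223 + 96
  223 = 2*96 + 31
  96 = 3*31 + 3
  31 = 10*3 + 1
  3 = 3*1
so gcd(3664, 3441) = 1.
1 divides 68, so solutions exist.
Back-substitute for Bézout coefficients:
  1 = 31 - 10*3
  ... = 3441*(-1183) + 3664*(1111)
Scale by 68/1 = 68: (p₀, q₀) = (-80444, 75548).
General solution: p = -80444 + 3664t, q = 75548 - 3441t for integer t.
p ≥ 0: smallest is -80444 mod 3664 = 164 (at t = 22), with q = -154.

164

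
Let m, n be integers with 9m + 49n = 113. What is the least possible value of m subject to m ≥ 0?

gcd(49, 9):
  49 = 5·9 + 4
  9 = 2·4 + 1
  4 = 4·1
so gcd(49, 9) = 1.
1 divides 113, so solutions exist.
Back-substitute for Bézout coefficients:
  1 = 9 - 2·4
  ... = 9·(11) + 49·(-2)
Scale by 113/1 = 113: (m₀, n₀) = (1243, -226).
General solution: m = 1243 + 49t, n = -226 - 9t for integer t.
m ≥ 0: smallest is 1243 mod 49 = 18 (at t = -25), with n = -1.

18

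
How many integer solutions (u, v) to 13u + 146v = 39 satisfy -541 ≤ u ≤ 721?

8

gcd(146, 13) = 1.
By Bézout, 13×(45) + 146×(-4) = 1.
Particular solution: (3, 0).
General solution: u = 3 + 146t, v = 0 - 13t for integer t.
-541 ≤ 3 + 146t ≤ 721 gives t ∈ [-3, 4], which is 8 values.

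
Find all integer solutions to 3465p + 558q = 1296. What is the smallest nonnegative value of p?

gcd(3465, 558):
  3465 = 6*558 + 117
  558 = 4*117 + 90
  117 = 1*90 + 27
  90 = 3*27 + 9
  27 = 3*9
so gcd(3465, 558) = 9.
9 divides 1296, so solutions exist.
Back-substitute for Bézout coefficients:
  9 = 90 - 3*27
  ... = 3465*(-19) + 558*(118)
Scale by 1296/9 = 144: (p₀, q₀) = (-2736, 16992).
General solution: p = -2736 + 62t, q = 16992 - 385t for integer t.
p ≥ 0: smallest is -2736 mod 62 = 54 (at t = 45), with q = -333.

54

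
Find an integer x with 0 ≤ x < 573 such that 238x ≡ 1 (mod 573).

508

gcd(573, 238):
  573 = 2×238 + 97
  238 = 2×97 + 44
  97 = 2×44 + 9
  44 = 4×9 + 8
  9 = 1×8 + 1
  8 = 8×1
so gcd(573, 238) = 1.
Back-substitute for Bézout coefficients:
  1 = 9 - 1×8
  ... = 238×(-65) + 573×(27)
So 238×-65 ≡ 1 (mod 573), and -65 mod 573 = 508.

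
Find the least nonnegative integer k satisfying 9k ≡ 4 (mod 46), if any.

26

gcd(46, 9) = 1.
1 divides 4, so solutions exist.
By Bézout, 9×(-5) + 46×(1) = 1.
So 9×(-5) ≡ 1 (mod 46); multiply by 4: k ≡ -20 (mod 46).
Smallest nonnegative: k = -20 mod 46 = 26.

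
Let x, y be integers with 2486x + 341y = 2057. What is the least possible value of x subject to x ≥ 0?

7

gcd(2486, 341) = 11  (2486 = 7×341 + 99, 341 = 3×99 + 44, 99 = 2×44 + 11, 44 = 4×11).
11 divides 2057, so solutions exist.
Back-substituting, 2486×(7) + 341×(-51) = 11.
Scale by 2057/11 = 187: (x₀, y₀) = (1309, -9537).
General solution: x = 1309 + 31t, y = -9537 - 226t for integer t.
x ≥ 0: smallest is 1309 mod 31 = 7 (at t = -42), with y = -45.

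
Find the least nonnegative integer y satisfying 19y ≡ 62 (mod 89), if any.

gcd(89, 19):
  89 = 4·19 + 13
  19 = 1·13 + 6
  13 = 2·6 + 1
  6 = 6·1
so gcd(89, 19) = 1.
1 divides 62, so solutions exist.
Back-substitute for Bézout coefficients:
  1 = 13 - 2·6
  ... = 19·(-14) + 89·(3)
So 19·(-14) ≡ 1 (mod 89); multiply by 62: y ≡ -868 (mod 89).
Smallest nonnegative: y = -868 mod 89 = 22.

22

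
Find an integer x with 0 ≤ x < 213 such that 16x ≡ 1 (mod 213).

gcd(213, 16) = 1  (213 = 13×16 + 5, 16 = 3×5 + 1, 5 = 5×1).
Back-substituting, 16×(40) + 213×(-3) = 1.
So 16×40 ≡ 1 (mod 213), and 40 mod 213 = 40.

40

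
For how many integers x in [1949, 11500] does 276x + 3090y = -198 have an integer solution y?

gcd(3090, 276) = 6  (3090 = 11·276 + 54, 276 = 5·54 + 6, 54 = 9·6).
Back-substituting, 276·(56) + 3090·(-5) = 6.
Scale by -33: particular solution (-1848, 165); reduce x mod 515: (212, -19).
General solution: x = 212 + 515t, y = -19 - 46t for integer t.
1949 ≤ 212 + 515t ≤ 11500 gives t ∈ [4, 21], which is 18 values.

18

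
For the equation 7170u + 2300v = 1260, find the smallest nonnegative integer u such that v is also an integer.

158

gcd(7170, 2300):
  7170 = 3·2300 + 270
  2300 = 8·270 + 140
  270 = 1·140 + 130
  140 = 1·130 + 10
  130 = 13·10
so gcd(7170, 2300) = 10.
10 divides 1260, so solutions exist.
Back-substitute for Bézout coefficients:
  10 = 140 - 1·130
  ... = 7170·(-17) + 2300·(53)
Scale by 1260/10 = 126: (u₀, v₀) = (-2142, 6678).
General solution: u = -2142 + 230t, v = 6678 - 717t for integer t.
u ≥ 0: smallest is -2142 mod 230 = 158 (at t = 10), with v = -492.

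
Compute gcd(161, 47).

gcd(161, 47) = 1  (161 = 3·47 + 20, 47 = 2·20 + 7, 20 = 2·7 + 6, 7 = 1·6 + 1, 6 = 6·1).

1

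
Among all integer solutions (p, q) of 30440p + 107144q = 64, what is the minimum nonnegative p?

gcd(107144, 30440):
  107144 = 3×30440 + 15824
  30440 = 1×15824 + 14616
  15824 = 1×14616 + 1208
  14616 = 12×1208 + 120
  1208 = 10×120 + 8
  120 = 15×8
so gcd(107144, 30440) = 8.
8 divides 64, so solutions exist.
Back-substitute for Bézout coefficients:
  8 = 1208 - 10×120
  ... = 30440×(-887) + 107144×(252)
Scale by 64/8 = 8: (p₀, q₀) = (-7096, 2016).
General solution: p = -7096 + 13393t, q = 2016 - 3805t for integer t.
p ≥ 0: smallest is -7096 mod 13393 = 6297 (at t = 1), with q = -1789.

6297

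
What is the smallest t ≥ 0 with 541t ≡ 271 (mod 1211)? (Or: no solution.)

gcd(1211, 541) = 1.
1 divides 271, so solutions exist.
By Bézout, 541·(291) + 1211·(-130) = 1.
So 541·(291) ≡ 1 (mod 1211); multiply by 271: t ≡ 78861 (mod 1211).
Smallest nonnegative: t = 78861 mod 1211 = 146.

146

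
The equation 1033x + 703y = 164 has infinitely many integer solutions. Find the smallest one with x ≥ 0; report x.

303

gcd(1033, 703):
  1033 = 1·703 + 330
  703 = 2·330 + 43
  330 = 7·43 + 29
  43 = 1·29 + 14
  29 = 2·14 + 1
  14 = 14·1
so gcd(1033, 703) = 1.
1 divides 164, so solutions exist.
Back-substitute for Bézout coefficients:
  1 = 29 - 2·14
  ... = 1033·(49) + 703·(-72)
Scale by 164/1 = 164: (x₀, y₀) = (8036, -11808).
General solution: x = 8036 + 703t, y = -11808 - 1033t for integer t.
x ≥ 0: smallest is 8036 mod 703 = 303 (at t = -11), with y = -445.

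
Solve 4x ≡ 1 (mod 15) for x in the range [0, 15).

gcd(15, 4) = 1  (15 = 3·4 + 3, 4 = 1·3 + 1, 3 = 3·1).
Back-substituting, 4·(4) + 15·(-1) = 1.
So 4·4 ≡ 1 (mod 15), and 4 mod 15 = 4.

4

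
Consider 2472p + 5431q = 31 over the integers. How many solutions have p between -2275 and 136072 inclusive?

gcd(5431, 2472) = 1.
By Bézout, 2472·(881) + 5431·(-401) = 1.
Particular solution: (156, -71).
General solution: p = 156 + 5431t, q = -71 - 2472t for integer t.
-2275 ≤ 156 + 5431t ≤ 136072 gives t ∈ [0, 25], which is 26 values.

26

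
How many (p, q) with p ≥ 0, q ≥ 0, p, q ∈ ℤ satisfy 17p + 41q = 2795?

gcd(41, 17):
  41 = 2*17 + 7
  17 = 2*7 + 3
  7 = 2*3 + 1
  3 = 3*1
so gcd(41, 17) = 1.
Back-substitute for Bézout coefficients:
  1 = 7 - 2*3
  ... = 17*(-12) + 41*(5)
Scale by 2795: one solution is (-33540, 13975). Reduce p mod 41: (39, 52).
General: p = 39 + 41t, q = 52 - 17t.
p ≥ 0 ⇒ t ≥ 0; q ≥ 0 ⇒ t ≤ 3. So t ∈ [0, 3]: 4 solutions.

4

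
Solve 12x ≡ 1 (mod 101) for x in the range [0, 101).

gcd(101, 12) = 1.
By Bézout, 12*(-42) + 101*(5) = 1.
So 12*-42 ≡ 1 (mod 101), and -42 mod 101 = 59.

59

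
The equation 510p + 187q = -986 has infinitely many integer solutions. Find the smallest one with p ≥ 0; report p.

1

gcd(510, 187) = 17.
17 divides -986, so solutions exist.
By Bézout, 510×(-4) + 187×(11) = 17.
Scale by -986/17 = -58: (p₀, q₀) = (232, -638).
General solution: p = 232 + 11t, q = -638 - 30t for integer t.
p ≥ 0: smallest is 232 mod 11 = 1 (at t = -21), with q = -8.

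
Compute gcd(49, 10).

1

gcd(49, 10) = 1  (49 = 4×10 + 9, 10 = 1×9 + 1, 9 = 9×1).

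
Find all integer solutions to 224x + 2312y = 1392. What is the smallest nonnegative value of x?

192

gcd(2312, 224):
  2312 = 10×224 + 72
  224 = 3×72 + 8
  72 = 9×8
so gcd(2312, 224) = 8.
8 divides 1392, so solutions exist.
Back-substitute for Bézout coefficients:
  8 = 224 - 3×72
  ... = 224×(31) + 2312×(-3)
Scale by 1392/8 = 174: (x₀, y₀) = (5394, -522).
General solution: x = 5394 + 289t, y = -522 - 28t for integer t.
x ≥ 0: smallest is 5394 mod 289 = 192 (at t = -18), with y = -18.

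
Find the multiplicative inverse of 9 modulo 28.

gcd(28, 9):
  28 = 3×9 + 1
  9 = 9×1
so gcd(28, 9) = 1.
Back-substitute for Bézout coefficients:
  1 = 28 - 3×9
  ... = 9×(-3) + 28×(1)
So 9×-3 ≡ 1 (mod 28), and -3 mod 28 = 25.

25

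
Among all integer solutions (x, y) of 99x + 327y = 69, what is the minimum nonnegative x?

4

gcd(327, 99):
  327 = 3×99 + 30
  99 = 3×30 + 9
  30 = 3×9 + 3
  9 = 3×3
so gcd(327, 99) = 3.
3 divides 69, so solutions exist.
Back-substitute for Bézout coefficients:
  3 = 30 - 3×9
  ... = 99×(-33) + 327×(10)
Scale by 69/3 = 23: (x₀, y₀) = (-759, 230).
General solution: x = -759 + 109t, y = 230 - 33t for integer t.
x ≥ 0: smallest is -759 mod 109 = 4 (at t = 7), with y = -1.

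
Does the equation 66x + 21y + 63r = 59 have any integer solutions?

gcd(66, 21) = 3  (66 = 3·21 + 3, 21 = 7·3).
gcd(3, 63) = 3.
3 does not divide 59 (remainder 2), so no integer solutions.

no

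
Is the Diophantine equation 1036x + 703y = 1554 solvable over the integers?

yes

gcd(1036, 703):
  1036 = 1×703 + 333
  703 = 2×333 + 37
  333 = 9×37
so gcd(1036, 703) = 37.
37 divides 1554, so integer solutions exist.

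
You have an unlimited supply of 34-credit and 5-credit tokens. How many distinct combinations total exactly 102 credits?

Need nonnegative integers with 34j + 5k = 102.
gcd(34, 5) = 1, and 34·(-1) + 5·(7) = 1.
So (j₀, k₀) = (-102, 714); general j = -102 + 5t, k = 714 - 34t.
j ≥ 0 ⇒ t ≥ 21; k ≥ 0 ⇒ t ≤ 21. That's 1 value of t.

1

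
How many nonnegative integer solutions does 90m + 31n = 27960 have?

10

gcd(90, 31) = 1  (90 = 2×31 + 28, 31 = 1×28 + 3, 28 = 9×3 + 1, 3 = 3×1).
Back-substituting, 90×(10) + 31×(-29) = 1.
Scale by 27960: one solution is (279600, -810840). Reduce m mod 31: (11, 870).
General: m = 11 + 31t, n = 870 - 90t.
m ≥ 0 ⇒ t ≥ 0; n ≥ 0 ⇒ t ≤ 9. So t ∈ [0, 9]: 10 solutions.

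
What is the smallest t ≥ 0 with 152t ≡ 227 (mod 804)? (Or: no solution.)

no solution

gcd(804, 152) = 4  (804 = 5×152 + 44, 152 = 3×44 + 20, 44 = 2×20 + 4, 20 = 5×4).
4 does not divide 227, so the congruence has no solution.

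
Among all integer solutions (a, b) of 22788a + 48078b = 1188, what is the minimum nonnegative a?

1152

gcd(48078, 22788) = 18.
18 divides 1188, so solutions exist.
By Bézout, 22788·(-711) + 48078·(337) = 18.
Scale by 1188/18 = 66: (a₀, b₀) = (-46926, 22242).
General solution: a = -46926 + 2671t, b = 22242 - 1266t for integer t.
a ≥ 0: smallest is -46926 mod 2671 = 1152 (at t = 18), with b = -546.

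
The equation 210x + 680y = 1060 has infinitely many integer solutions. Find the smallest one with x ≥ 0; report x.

gcd(680, 210) = 10.
10 divides 1060, so solutions exist.
By Bézout, 210*(13) + 680*(-4) = 10.
Scale by 1060/10 = 106: (x₀, y₀) = (1378, -424).
General solution: x = 1378 + 68t, y = -424 - 21t for integer t.
x ≥ 0: smallest is 1378 mod 68 = 18 (at t = -20), with y = -4.

18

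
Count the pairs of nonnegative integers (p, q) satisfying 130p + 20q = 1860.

8

gcd(130, 20):
  130 = 6·20 + 10
  20 = 2·10
so gcd(130, 20) = 10.
Back-substitute for Bézout coefficients:
  10 = 130 - 6·20
  ... = 130·(1) + 20·(-6)
Scale by 186: one solution is (186, -1116). Reduce p mod 2: (0, 93).
General: p = 0 + 2t, q = 93 - 13t.
p ≥ 0 ⇒ t ≥ 0; q ≥ 0 ⇒ t ≤ 7. So t ∈ [0, 7]: 8 solutions.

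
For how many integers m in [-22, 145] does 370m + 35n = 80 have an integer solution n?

24

gcd(370, 35):
  370 = 10*35 + 20
  35 = 1*20 + 15
  20 = 1*15 + 5
  15 = 3*5
so gcd(370, 35) = 5.
Back-substitute for Bézout coefficients:
  5 = 20 - 1*15
  ... = 370*(2) + 35*(-21)
Scale by 16: particular solution (32, -336); reduce m mod 7: (4, -40).
General solution: m = 4 + 7t, n = -40 - 74t for integer t.
-22 ≤ 4 + 7t ≤ 145 gives t ∈ [-3, 20], which is 24 values.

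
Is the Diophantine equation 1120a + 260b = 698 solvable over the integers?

gcd(1120, 260) = 20  (1120 = 4×260 + 80, 260 = 3×80 + 20, 80 = 4×20).
20 does not divide 698 (remainder 18), so no integer solutions.

no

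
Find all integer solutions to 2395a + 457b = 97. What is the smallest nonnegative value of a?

246

gcd(2395, 457) = 1  (2395 = 5×457 + 110, 457 = 4×110 + 17, 110 = 6×17 + 8, 17 = 2×8 + 1, 8 = 8×1).
1 divides 97, so solutions exist.
Back-substituting, 2395×(-54) + 457×(283) = 1.
Scale by 97/1 = 97: (a₀, b₀) = (-5238, 27451).
General solution: a = -5238 + 457t, b = 27451 - 2395t for integer t.
a ≥ 0: smallest is -5238 mod 457 = 246 (at t = 12), with b = -1289.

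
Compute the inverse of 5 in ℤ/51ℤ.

gcd(51, 5) = 1  (51 = 10*5 + 1, 5 = 5*1).
Back-substituting, 5*(-10) + 51*(1) = 1.
So 5*-10 ≡ 1 (mod 51), and -10 mod 51 = 41.

41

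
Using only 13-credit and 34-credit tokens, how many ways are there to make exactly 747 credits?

Need nonnegative integers with 13j + 34k = 747.
gcd(13, 34) = 1, and 13·(-13) + 34·(5) = 1.
So (j₀, k₀) = (-9711, 3735); general j = -9711 + 34t, k = 3735 - 13t.
j ≥ 0 ⇒ t ≥ 286; k ≥ 0 ⇒ t ≤ 287. That's 2 values of t.

2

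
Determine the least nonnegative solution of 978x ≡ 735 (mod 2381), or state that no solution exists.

1089

gcd(2381, 978) = 1.
1 divides 735, so solutions exist.
By Bézout, 978*(-465) + 2381*(191) = 1.
So 978*(-465) ≡ 1 (mod 2381); multiply by 735: x ≡ -341775 (mod 2381).
Smallest nonnegative: x = -341775 mod 2381 = 1089.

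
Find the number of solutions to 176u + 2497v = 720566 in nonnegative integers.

18

gcd(2497, 176):
  2497 = 14·176 + 33
  176 = 5·33 + 11
  33 = 3·11
so gcd(2497, 176) = 11.
Back-substitute for Bézout coefficients:
  11 = 176 - 5·33
  ... = 176·(71) + 2497·(-5)
Scale by 65506: one solution is (4650926, -327530). Reduce u mod 227: (150, 278).
General: u = 150 + 227t, v = 278 - 16t.
u ≥ 0 ⇒ t ≥ 0; v ≥ 0 ⇒ t ≤ 17. So t ∈ [0, 17]: 18 solutions.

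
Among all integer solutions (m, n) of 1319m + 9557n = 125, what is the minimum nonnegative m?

gcd(9557, 1319) = 1.
1 divides 125, so solutions exist.
By Bézout, 1319·(4572) + 9557·(-631) = 1.
Scale by 125/1 = 125: (m₀, n₀) = (571500, -78875).
General solution: m = 571500 + 9557t, n = -78875 - 1319t for integer t.
m ≥ 0: smallest is 571500 mod 9557 = 7637 (at t = -59), with n = -1054.

7637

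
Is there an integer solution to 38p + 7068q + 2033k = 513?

yes

gcd(7068, 38) = 38  (7068 = 186·38).
gcd(38, 2033) = 19.
19 divides 513, so integer solutions exist.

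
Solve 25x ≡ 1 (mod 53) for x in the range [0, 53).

gcd(53, 25):
  53 = 2·25 + 3
  25 = 8·3 + 1
  3 = 3·1
so gcd(53, 25) = 1.
Back-substitute for Bézout coefficients:
  1 = 25 - 8·3
  ... = 25·(17) + 53·(-8)
So 25·17 ≡ 1 (mod 53), and 17 mod 53 = 17.

17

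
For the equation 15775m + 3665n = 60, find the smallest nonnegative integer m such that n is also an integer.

gcd(15775, 3665):
  15775 = 4×3665 + 1115
  3665 = 3×1115 + 320
  1115 = 3×320 + 155
  320 = 2×155 + 10
  155 = 15×10 + 5
  10 = 2×5
so gcd(15775, 3665) = 5.
5 divides 60, so solutions exist.
Back-substitute for Bézout coefficients:
  5 = 155 - 15×10
  ... = 15775×(355) + 3665×(-1528)
Scale by 60/5 = 12: (m₀, n₀) = (4260, -18336).
General solution: m = 4260 + 733t, n = -18336 - 3155t for integer t.
m ≥ 0: smallest is 4260 mod 733 = 595 (at t = -5), with n = -2561.

595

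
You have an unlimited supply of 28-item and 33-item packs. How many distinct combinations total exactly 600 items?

Need nonnegative integers with 28j + 33k = 600.
gcd(28, 33) = 1, and 28·(13) + 33·(-11) = 1.
So (j₀, k₀) = (7800, -6600); general j = 7800 + 33t, k = -6600 - 28t.
j ≥ 0 ⇒ t ≥ -236; k ≥ 0 ⇒ t ≤ -236. That's 1 value of t.

1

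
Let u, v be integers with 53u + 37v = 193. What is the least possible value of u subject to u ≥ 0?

gcd(53, 37):
  53 = 1·37 + 16
  37 = 2·16 + 5
  16 = 3·5 + 1
  5 = 5·1
so gcd(53, 37) = 1.
1 divides 193, so solutions exist.
Back-substitute for Bézout coefficients:
  1 = 16 - 3·5
  ... = 53·(7) + 37·(-10)
Scale by 193/1 = 193: (u₀, v₀) = (1351, -1930).
General solution: u = 1351 + 37t, v = -1930 - 53t for integer t.
u ≥ 0: smallest is 1351 mod 37 = 19 (at t = -36), with v = -22.

19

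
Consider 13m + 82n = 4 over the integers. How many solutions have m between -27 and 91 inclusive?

2

gcd(82, 13) = 1  (82 = 6×13 + 4, 13 = 3×4 + 1, 4 = 4×1).
Back-substituting, 13×(19) + 82×(-3) = 1.
Scale by 4: particular solution (76, -12); reduce m mod 82: (76, -12).
General solution: m = 76 + 82t, n = -12 - 13t for integer t.
-27 ≤ 76 + 82t ≤ 91 gives t ∈ [-1, 0], which is 2 values.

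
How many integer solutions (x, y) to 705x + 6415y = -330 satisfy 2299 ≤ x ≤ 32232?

gcd(6415, 705) = 5.
By Bézout, 705*(91) + 6415*(-10) = 5.
Particular solution: (409, -45).
General solution: x = 409 + 1283t, y = -45 - 141t for integer t.
2299 ≤ 409 + 1283t ≤ 32232 gives t ∈ [2, 24], which is 23 values.

23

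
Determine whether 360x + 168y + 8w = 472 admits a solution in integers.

gcd(360, 168) = 24  (360 = 2*168 + 24, 168 = 7*24).
gcd(24, 8) = 8.
8 divides 472, so integer solutions exist.

yes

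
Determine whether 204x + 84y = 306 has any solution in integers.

no

gcd(204, 84):
  204 = 2×84 + 36
  84 = 2×36 + 12
  36 = 3×12
so gcd(204, 84) = 12.
12 does not divide 306 (remainder 6), so no integer solutions.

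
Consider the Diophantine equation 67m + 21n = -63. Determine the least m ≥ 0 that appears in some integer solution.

0

gcd(67, 21):
  67 = 3·21 + 4
  21 = 5·4 + 1
  4 = 4·1
so gcd(67, 21) = 1.
1 divides -63, so solutions exist.
Back-substitute for Bézout coefficients:
  1 = 21 - 5·4
  ... = 67·(-5) + 21·(16)
Scale by -63/1 = -63: (m₀, n₀) = (315, -1008).
General solution: m = 315 + 21t, n = -1008 - 67t for integer t.
m ≥ 0: smallest is 315 mod 21 = 0 (at t = -15), with n = -3.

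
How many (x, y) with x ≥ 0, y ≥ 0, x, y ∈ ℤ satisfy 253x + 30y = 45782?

gcd(253, 30):
  253 = 8*30 + 13
  30 = 2*13 + 4
  13 = 3*4 + 1
  4 = 4*1
so gcd(253, 30) = 1.
Back-substitute for Bézout coefficients:
  1 = 13 - 3*4
  ... = 253*(7) + 30*(-59)
Scale by 45782: one solution is (320474, -2701138). Reduce x mod 30: (14, 1408).
General: x = 14 + 30t, y = 1408 - 253t.
x ≥ 0 ⇒ t ≥ 0; y ≥ 0 ⇒ t ≤ 5. So t ∈ [0, 5]: 6 solutions.

6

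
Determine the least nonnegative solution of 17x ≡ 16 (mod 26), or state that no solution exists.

4

gcd(26, 17) = 1.
1 divides 16, so solutions exist.
By Bézout, 17×(-3) + 26×(2) = 1.
So 17×(-3) ≡ 1 (mod 26); multiply by 16: x ≡ -48 (mod 26).
Smallest nonnegative: x = -48 mod 26 = 4.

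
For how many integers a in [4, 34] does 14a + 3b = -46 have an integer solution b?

gcd(14, 3) = 1  (14 = 4·3 + 2, 3 = 1·2 + 1, 2 = 2·1).
Back-substituting, 14·(-1) + 3·(5) = 1.
Scale by -46: particular solution (46, -230); reduce a mod 3: (1, -20).
General solution: a = 1 + 3t, b = -20 - 14t for integer t.
4 ≤ 1 + 3t ≤ 34 gives t ∈ [1, 11], which is 11 values.

11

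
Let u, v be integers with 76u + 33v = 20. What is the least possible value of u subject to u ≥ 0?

gcd(76, 33):
  76 = 2×33 + 10
  33 = 3×10 + 3
  10 = 3×3 + 1
  3 = 3×1
so gcd(76, 33) = 1.
1 divides 20, so solutions exist.
Back-substitute for Bézout coefficients:
  1 = 10 - 3×3
  ... = 76×(10) + 33×(-23)
Scale by 20/1 = 20: (u₀, v₀) = (200, -460).
General solution: u = 200 + 33t, v = -460 - 76t for integer t.
u ≥ 0: smallest is 200 mod 33 = 2 (at t = -6), with v = -4.

2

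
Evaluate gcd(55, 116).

1

gcd(116, 55):
  116 = 2*55 + 6
  55 = 9*6 + 1
  6 = 6*1
so gcd(116, 55) = 1.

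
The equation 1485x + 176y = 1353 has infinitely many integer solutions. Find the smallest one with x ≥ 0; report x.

13

gcd(1485, 176):
  1485 = 8·176 + 77
  176 = 2·77 + 22
  77 = 3·22 + 11
  22 = 2·11
so gcd(1485, 176) = 11.
11 divides 1353, so solutions exist.
Back-substitute for Bézout coefficients:
  11 = 77 - 3·22
  ... = 1485·(7) + 176·(-59)
Scale by 1353/11 = 123: (x₀, y₀) = (861, -7257).
General solution: x = 861 + 16t, y = -7257 - 135t for integer t.
x ≥ 0: smallest is 861 mod 16 = 13 (at t = -53), with y = -102.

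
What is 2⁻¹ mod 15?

gcd(15, 2) = 1  (15 = 7·2 + 1, 2 = 2·1).
Back-substituting, 2·(-7) + 15·(1) = 1.
So 2·-7 ≡ 1 (mod 15), and -7 mod 15 = 8.

8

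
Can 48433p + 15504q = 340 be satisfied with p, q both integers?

gcd(48433, 15504) = 17  (48433 = 3×15504 + 1921, 15504 = 8×1921 + 136, 1921 = 14×136 + 17, 136 = 8×17).
17 divides 340, so integer solutions exist.

yes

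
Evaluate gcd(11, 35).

1

gcd(35, 11):
  35 = 3·11 + 2
  11 = 5·2 + 1
  2 = 2·1
so gcd(35, 11) = 1.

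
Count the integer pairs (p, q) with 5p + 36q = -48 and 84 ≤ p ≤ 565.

14

gcd(36, 5):
  36 = 7*5 + 1
  5 = 5*1
so gcd(36, 5) = 1.
Back-substitute for Bézout coefficients:
  1 = 36 - 7*5
  ... = 5*(-7) + 36*(1)
Scale by -48: particular solution (336, -48); reduce p mod 36: (12, -3).
General solution: p = 12 + 36t, q = -3 - 5t for integer t.
84 ≤ 12 + 36t ≤ 565 gives t ∈ [2, 15], which is 14 values.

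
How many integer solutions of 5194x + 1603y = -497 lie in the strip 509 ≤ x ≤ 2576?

gcd(5194, 1603):
  5194 = 3·1603 + 385
  1603 = 4·385 + 63
  385 = 6·63 + 7
  63 = 9·7
so gcd(5194, 1603) = 7.
Back-substitute for Bézout coefficients:
  7 = 385 - 6·63
  ... = 5194·(25) + 1603·(-81)
Scale by -71: particular solution (-1775, 5751); reduce x mod 229: (57, -185).
General solution: x = 57 + 229t, y = -185 - 742t for integer t.
509 ≤ 57 + 229t ≤ 2576 gives t ∈ [2, 11], which is 10 values.

10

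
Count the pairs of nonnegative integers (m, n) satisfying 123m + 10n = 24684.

gcd(123, 10):
  123 = 12×10 + 3
  10 = 3×3 + 1
  3 = 3×1
so gcd(123, 10) = 1.
Back-substitute for Bézout coefficients:
  1 = 10 - 3×3
  ... = 123×(-3) + 10×(37)
Scale by 24684: one solution is (-74052, 913308). Reduce m mod 10: (8, 2370).
General: m = 8 + 10t, n = 2370 - 123t.
m ≥ 0 ⇒ t ≥ 0; n ≥ 0 ⇒ t ≤ 19. So t ∈ [0, 19]: 20 solutions.

20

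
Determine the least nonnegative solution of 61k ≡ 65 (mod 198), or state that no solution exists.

53

gcd(198, 61):
  198 = 3×61 + 15
  61 = 4×15 + 1
  15 = 15×1
so gcd(198, 61) = 1.
1 divides 65, so solutions exist.
Back-substitute for Bézout coefficients:
  1 = 61 - 4×15
  ... = 61×(13) + 198×(-4)
So 61×(13) ≡ 1 (mod 198); multiply by 65: k ≡ 845 (mod 198).
Smallest nonnegative: k = 845 mod 198 = 53.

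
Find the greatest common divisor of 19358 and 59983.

1

gcd(59983, 19358) = 1  (59983 = 3×19358 + 1909, 19358 = 10×1909 + 268, 1909 = 7×268 + 33, 268 = 8×33 + 4, 33 = 8×4 + 1, 4 = 4×1).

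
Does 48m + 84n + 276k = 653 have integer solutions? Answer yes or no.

gcd(84, 48) = 12  (84 = 1×48 + 36, 48 = 1×36 + 12, 36 = 3×12).
gcd(12, 276) = 12.
12 does not divide 653 (remainder 5), so no integer solutions.

no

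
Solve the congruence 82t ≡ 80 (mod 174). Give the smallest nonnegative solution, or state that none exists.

gcd(174, 82) = 2.
2 divides 80, so solutions exist.
By Bézout, 82×(17) + 174×(-8) = 2.
So 82×(17) ≡ 2 (mod 174); multiply by 40: t ≡ 680 (mod 87).
Smallest nonnegative: t = 680 mod 87 = 71.

71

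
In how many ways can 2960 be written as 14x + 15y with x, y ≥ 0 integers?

14

gcd(15, 14) = 1.
By Bézout, 14×(-1) + 15×(1) = 1.
One solution: (10, 188).
General: x = 10 + 15t, y = 188 - 14t.
x ≥ 0 ⇒ t ≥ 0; y ≥ 0 ⇒ t ≤ 13. So t ∈ [0, 13]: 14 solutions.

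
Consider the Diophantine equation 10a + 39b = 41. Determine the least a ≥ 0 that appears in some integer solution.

gcd(39, 10) = 1  (39 = 3·10 + 9, 10 = 1·9 + 1, 9 = 9·1).
1 divides 41, so solutions exist.
Back-substituting, 10·(4) + 39·(-1) = 1.
Scale by 41/1 = 41: (a₀, b₀) = (164, -41).
General solution: a = 164 + 39t, b = -41 - 10t for integer t.
a ≥ 0: smallest is 164 mod 39 = 8 (at t = -4), with b = -1.

8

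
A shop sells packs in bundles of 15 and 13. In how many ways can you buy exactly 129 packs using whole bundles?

Need nonnegative integers with 15j + 13k = 129.
gcd(15, 13) = 1, and 15·(-6) + 13·(7) = 1.
So (j₀, k₀) = (-774, 903); general j = -774 + 13t, k = 903 - 15t.
j ≥ 0 ⇒ t ≥ 60; k ≥ 0 ⇒ t ≤ 60. That's 1 value of t.

1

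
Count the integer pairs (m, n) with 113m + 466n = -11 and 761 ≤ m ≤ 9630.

gcd(466, 113) = 1.
By Bézout, 113·(33) + 466·(-8) = 1.
Particular solution: (103, -25).
General solution: m = 103 + 466t, n = -25 - 113t for integer t.
761 ≤ 103 + 466t ≤ 9630 gives t ∈ [2, 20], which is 19 values.

19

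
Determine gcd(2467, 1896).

1

gcd(2467, 1896):
  2467 = 1·1896 + 571
  1896 = 3·571 + 183
  571 = 3·183 + 22
  183 = 8·22 + 7
  22 = 3·7 + 1
  7 = 7·1
so gcd(2467, 1896) = 1.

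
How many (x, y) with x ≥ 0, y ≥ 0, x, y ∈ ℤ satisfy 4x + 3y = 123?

11

gcd(4, 3):
  4 = 1×3 + 1
  3 = 3×1
so gcd(4, 3) = 1.
Back-substitute for Bézout coefficients:
  1 = 4 - 1×3
  ... = 4×(1) + 3×(-1)
Scale by 123: one solution is (123, -123). Reduce x mod 3: (0, 41).
General: x = 0 + 3t, y = 41 - 4t.
x ≥ 0 ⇒ t ≥ 0; y ≥ 0 ⇒ t ≤ 10. So t ∈ [0, 10]: 11 solutions.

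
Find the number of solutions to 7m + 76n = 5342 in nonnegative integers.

gcd(76, 7):
  76 = 10*7 + 6
  7 = 1*6 + 1
  6 = 6*1
so gcd(76, 7) = 1.
Back-substitute for Bézout coefficients:
  1 = 7 - 1*6
  ... = 7*(11) + 76*(-1)
Scale by 5342: one solution is (58762, -5342). Reduce m mod 76: (14, 69).
General: m = 14 + 76t, n = 69 - 7t.
m ≥ 0 ⇒ t ≥ 0; n ≥ 0 ⇒ t ≤ 9. So t ∈ [0, 9]: 10 solutions.

10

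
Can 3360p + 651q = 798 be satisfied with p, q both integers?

gcd(3360, 651) = 21  (3360 = 5·651 + 105, 651 = 6·105 + 21, 105 = 5·21).
21 divides 798, so integer solutions exist.

yes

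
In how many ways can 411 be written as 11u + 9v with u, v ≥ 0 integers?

4

gcd(11, 9):
  11 = 1×9 + 2
  9 = 4×2 + 1
  2 = 2×1
so gcd(11, 9) = 1.
Back-substitute for Bézout coefficients:
  1 = 9 - 4×2
  ... = 11×(-4) + 9×(5)
Scale by 411: one solution is (-1644, 2055). Reduce u mod 9: (3, 42).
General: u = 3 + 9t, v = 42 - 11t.
u ≥ 0 ⇒ t ≥ 0; v ≥ 0 ⇒ t ≤ 3. So t ∈ [0, 3]: 4 solutions.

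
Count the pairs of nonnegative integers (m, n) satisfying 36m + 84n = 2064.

gcd(84, 36):
  84 = 2*36 + 12
  36 = 3*12
so gcd(84, 36) = 12.
Back-substitute for Bézout coefficients:
  12 = 84 - 2*36
  ... = 36*(-2) + 84*(1)
Scale by 172: one solution is (-344, 172). Reduce m mod 7: (6, 22).
General: m = 6 + 7t, n = 22 - 3t.
m ≥ 0 ⇒ t ≥ 0; n ≥ 0 ⇒ t ≤ 7. So t ∈ [0, 7]: 8 solutions.

8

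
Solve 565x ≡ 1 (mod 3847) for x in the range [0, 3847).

gcd(3847, 565) = 1  (3847 = 6×565 + 457, 565 = 1×457 + 108, 457 = 4×108 + 25, 108 = 4×25 + 8, 25 = 3×8 + 1, 8 = 8×1).
Back-substituting, 565×(-463) + 3847×(68) = 1.
So 565×-463 ≡ 1 (mod 3847), and -463 mod 3847 = 3384.

3384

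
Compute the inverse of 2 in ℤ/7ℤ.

gcd(7, 2) = 1  (7 = 3·2 + 1, 2 = 2·1).
Back-substituting, 2·(-3) + 7·(1) = 1.
So 2·-3 ≡ 1 (mod 7), and -3 mod 7 = 4.

4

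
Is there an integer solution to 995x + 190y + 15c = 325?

yes

gcd(995, 190) = 5  (995 = 5·190 + 45, 190 = 4·45 + 10, 45 = 4·10 + 5, 10 = 2·5).
gcd(5, 15) = 5.
5 divides 325, so integer solutions exist.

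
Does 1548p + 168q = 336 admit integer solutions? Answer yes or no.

gcd(1548, 168):
  1548 = 9×168 + 36
  168 = 4×36 + 24
  36 = 1×24 + 12
  24 = 2×12
so gcd(1548, 168) = 12.
12 divides 336, so integer solutions exist.

yes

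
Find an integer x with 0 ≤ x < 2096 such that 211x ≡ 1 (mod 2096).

1947

gcd(2096, 211) = 1.
By Bézout, 211×(-149) + 2096×(15) = 1.
So 211×-149 ≡ 1 (mod 2096), and -149 mod 2096 = 1947.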